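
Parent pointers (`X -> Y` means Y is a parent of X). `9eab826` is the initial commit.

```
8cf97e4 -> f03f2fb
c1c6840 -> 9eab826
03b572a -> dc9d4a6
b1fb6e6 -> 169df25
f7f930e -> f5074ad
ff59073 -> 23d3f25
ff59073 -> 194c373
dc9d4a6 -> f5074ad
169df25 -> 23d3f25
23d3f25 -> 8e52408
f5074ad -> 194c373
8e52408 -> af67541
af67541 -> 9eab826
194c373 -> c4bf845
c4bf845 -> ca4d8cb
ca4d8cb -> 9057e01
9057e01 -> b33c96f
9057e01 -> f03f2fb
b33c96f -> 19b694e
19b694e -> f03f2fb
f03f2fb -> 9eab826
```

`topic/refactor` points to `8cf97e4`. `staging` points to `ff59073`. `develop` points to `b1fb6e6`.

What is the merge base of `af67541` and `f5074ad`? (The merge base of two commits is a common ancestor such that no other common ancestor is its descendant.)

9eab826

Ancestors of af67541: {9eab826, af67541}.
Ancestors of f5074ad: {194c373, 19b694e, 9057e01, 9eab826, b33c96f, c4bf845, ca4d8cb, f03f2fb, f5074ad}.
Common ancestors: {9eab826}.
The only common ancestor is 9eab826, so it is the merge base.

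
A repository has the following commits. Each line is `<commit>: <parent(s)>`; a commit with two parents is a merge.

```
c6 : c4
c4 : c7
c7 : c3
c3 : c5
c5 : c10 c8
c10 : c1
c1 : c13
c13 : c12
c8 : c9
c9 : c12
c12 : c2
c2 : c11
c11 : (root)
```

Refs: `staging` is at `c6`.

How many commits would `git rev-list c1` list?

5

Walking parent pointers from c1: reachable set = {c1, c11, c12, c13, c2}.
That is 5 commits.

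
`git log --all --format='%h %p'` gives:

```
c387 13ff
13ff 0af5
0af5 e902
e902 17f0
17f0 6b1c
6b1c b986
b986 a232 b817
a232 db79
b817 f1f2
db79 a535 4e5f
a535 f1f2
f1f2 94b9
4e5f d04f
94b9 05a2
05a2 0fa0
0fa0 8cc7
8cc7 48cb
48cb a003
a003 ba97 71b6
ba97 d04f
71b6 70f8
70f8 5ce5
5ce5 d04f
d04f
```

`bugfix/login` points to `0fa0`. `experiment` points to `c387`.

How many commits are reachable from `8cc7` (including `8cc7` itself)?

Walking parent pointers from 8cc7: reachable set = {48cb, 5ce5, 70f8, 71b6, 8cc7, a003, ba97, d04f}.
That is 8 commits.

8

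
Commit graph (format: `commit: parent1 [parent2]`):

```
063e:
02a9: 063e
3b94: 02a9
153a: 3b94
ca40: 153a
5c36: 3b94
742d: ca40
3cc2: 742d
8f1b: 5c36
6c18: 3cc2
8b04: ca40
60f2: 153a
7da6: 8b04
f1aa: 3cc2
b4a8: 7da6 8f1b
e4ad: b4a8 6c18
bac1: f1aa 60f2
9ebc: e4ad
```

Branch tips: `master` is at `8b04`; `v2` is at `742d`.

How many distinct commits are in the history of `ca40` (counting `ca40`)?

Walking parent pointers from ca40: reachable set = {02a9, 063e, 153a, 3b94, ca40}.
That is 5 commits.

5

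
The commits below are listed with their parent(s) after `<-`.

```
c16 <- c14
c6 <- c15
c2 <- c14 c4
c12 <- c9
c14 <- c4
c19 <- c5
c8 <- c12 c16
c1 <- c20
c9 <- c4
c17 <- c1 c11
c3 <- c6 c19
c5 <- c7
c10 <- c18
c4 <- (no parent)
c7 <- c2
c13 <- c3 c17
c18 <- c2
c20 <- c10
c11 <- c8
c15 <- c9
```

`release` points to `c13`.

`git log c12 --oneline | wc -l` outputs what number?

3

Walking parent pointers from c12: reachable set = {c12, c4, c9}.
That is 3 commits.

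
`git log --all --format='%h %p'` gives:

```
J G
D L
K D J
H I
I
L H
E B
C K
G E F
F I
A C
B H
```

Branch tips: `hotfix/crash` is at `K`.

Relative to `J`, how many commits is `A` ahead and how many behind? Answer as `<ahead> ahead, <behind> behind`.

Reachable from A: {A, B, C, D, E, F, G, H, I, J, K, L}.
Reachable from J: {B, E, F, G, H, I, J}.
Only in A's history (ahead): {A, C, D, K, L} — 5.
Only in J's history (behind): {} — 0.

5 ahead, 0 behind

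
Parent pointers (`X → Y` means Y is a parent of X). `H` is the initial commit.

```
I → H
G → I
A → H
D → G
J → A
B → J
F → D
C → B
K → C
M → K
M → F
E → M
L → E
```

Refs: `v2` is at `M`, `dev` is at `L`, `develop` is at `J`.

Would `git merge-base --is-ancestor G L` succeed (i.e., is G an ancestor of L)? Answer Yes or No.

Yes

Ancestors of L (commits reachable by following parents): {A, B, C, D, E, F, G, H, I, J, K, L, M}.
G is in that set, so it is an ancestor of L.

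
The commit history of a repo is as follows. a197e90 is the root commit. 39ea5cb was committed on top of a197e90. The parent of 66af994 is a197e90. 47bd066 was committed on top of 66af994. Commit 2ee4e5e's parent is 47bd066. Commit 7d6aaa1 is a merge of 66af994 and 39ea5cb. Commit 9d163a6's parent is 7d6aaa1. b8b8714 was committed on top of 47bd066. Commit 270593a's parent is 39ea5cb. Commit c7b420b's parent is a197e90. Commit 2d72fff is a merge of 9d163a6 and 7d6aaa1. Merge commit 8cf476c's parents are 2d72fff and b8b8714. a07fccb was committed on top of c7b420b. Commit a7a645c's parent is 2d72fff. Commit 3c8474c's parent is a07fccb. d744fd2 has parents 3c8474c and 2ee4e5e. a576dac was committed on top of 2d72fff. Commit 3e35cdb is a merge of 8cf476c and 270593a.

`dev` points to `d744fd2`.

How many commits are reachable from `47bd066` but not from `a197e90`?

2

Reachable from 47bd066: {47bd066, 66af994, a197e90}.
Reachable from a197e90: {a197e90}.
In 47bd066's history but not a197e90's: {47bd066, 66af994} — 2 commits.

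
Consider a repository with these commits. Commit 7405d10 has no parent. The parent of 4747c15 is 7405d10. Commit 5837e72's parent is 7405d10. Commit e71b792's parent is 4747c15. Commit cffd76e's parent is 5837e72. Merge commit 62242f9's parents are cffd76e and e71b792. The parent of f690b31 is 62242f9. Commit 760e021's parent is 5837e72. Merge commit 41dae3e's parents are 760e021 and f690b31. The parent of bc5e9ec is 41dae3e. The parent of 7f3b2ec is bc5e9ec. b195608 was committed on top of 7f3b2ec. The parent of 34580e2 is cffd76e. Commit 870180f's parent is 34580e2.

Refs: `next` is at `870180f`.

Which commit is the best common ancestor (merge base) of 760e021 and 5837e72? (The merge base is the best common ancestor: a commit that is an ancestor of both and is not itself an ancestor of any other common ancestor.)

Ancestors of 760e021: {5837e72, 7405d10, 760e021}.
Ancestors of 5837e72: {5837e72, 7405d10}.
Common ancestors: {5837e72, 7405d10}.
Among these, 5837e72 is not an ancestor of any other common ancestor — it is the merge base.

5837e72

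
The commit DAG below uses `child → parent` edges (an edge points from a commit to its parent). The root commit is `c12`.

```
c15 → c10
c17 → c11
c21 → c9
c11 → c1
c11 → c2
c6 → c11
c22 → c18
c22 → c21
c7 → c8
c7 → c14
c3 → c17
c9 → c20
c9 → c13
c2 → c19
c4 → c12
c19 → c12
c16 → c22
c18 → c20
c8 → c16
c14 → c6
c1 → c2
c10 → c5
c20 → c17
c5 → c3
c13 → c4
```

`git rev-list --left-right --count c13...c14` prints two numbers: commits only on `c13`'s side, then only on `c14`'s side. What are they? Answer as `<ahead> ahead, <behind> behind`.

2 ahead, 6 behind

Reachable from c13: {c12, c13, c4}.
Reachable from c14: {c1, c11, c12, c14, c19, c2, c6}.
Only in c13's history (ahead): {c13, c4} — 2.
Only in c14's history (behind): {c1, c11, c14, c19, c2, c6} — 6.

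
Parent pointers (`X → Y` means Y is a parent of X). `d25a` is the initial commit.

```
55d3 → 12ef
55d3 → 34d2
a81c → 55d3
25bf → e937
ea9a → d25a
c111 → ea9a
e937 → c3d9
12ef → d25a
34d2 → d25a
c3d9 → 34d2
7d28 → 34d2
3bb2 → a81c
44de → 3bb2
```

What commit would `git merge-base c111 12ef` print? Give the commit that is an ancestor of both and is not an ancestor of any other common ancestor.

Ancestors of c111: {c111, d25a, ea9a}.
Ancestors of 12ef: {12ef, d25a}.
Common ancestors: {d25a}.
The only common ancestor is d25a, so it is the merge base.

d25a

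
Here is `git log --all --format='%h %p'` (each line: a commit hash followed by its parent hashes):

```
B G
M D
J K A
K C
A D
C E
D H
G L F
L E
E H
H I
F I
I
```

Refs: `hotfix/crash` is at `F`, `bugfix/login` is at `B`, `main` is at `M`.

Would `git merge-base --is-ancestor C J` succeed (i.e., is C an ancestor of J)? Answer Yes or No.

Yes

Ancestors of J (commits reachable by following parents): {A, C, D, E, H, I, J, K}.
C is in that set, so it is an ancestor of J.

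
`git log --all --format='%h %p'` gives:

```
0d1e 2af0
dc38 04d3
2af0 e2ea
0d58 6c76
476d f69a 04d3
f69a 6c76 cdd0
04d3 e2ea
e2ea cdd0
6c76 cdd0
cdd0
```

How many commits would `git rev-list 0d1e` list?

4

Walking parent pointers from 0d1e: reachable set = {0d1e, 2af0, cdd0, e2ea}.
That is 4 commits.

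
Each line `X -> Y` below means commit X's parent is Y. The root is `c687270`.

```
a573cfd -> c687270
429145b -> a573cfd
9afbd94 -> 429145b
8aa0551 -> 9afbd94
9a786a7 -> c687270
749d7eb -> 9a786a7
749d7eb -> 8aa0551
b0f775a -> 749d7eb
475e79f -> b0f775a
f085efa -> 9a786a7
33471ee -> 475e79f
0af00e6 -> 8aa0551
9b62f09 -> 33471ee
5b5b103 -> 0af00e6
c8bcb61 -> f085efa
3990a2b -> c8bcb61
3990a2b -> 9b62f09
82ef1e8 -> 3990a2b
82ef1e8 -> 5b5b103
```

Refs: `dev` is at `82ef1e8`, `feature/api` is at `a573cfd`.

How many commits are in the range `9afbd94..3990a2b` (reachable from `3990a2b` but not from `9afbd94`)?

Reachable from 3990a2b: {33471ee, 3990a2b, 429145b, 475e79f, 749d7eb, 8aa0551, 9a786a7, 9afbd94, 9b62f09, a573cfd, b0f775a, c687270, c8bcb61, f085efa}.
Reachable from 9afbd94: {429145b, 9afbd94, a573cfd, c687270}.
In 3990a2b's history but not 9afbd94's: {33471ee, 3990a2b, 475e79f, 749d7eb, 8aa0551, 9a786a7, 9b62f09, b0f775a, c8bcb61, f085efa} — 10 commits.

10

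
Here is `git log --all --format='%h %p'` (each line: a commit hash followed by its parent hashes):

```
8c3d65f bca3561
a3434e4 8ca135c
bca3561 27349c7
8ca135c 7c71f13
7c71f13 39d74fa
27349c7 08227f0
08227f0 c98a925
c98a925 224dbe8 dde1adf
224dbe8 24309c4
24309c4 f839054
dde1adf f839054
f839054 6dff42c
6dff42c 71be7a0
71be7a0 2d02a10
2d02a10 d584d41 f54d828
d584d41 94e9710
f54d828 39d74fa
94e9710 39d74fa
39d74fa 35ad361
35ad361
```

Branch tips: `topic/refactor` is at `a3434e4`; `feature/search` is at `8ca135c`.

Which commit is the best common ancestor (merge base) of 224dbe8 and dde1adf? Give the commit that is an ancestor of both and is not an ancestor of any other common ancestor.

Ancestors of 224dbe8: {224dbe8, 24309c4, 2d02a10, 35ad361, 39d74fa, 6dff42c, 71be7a0, 94e9710, d584d41, f54d828, f839054}.
Ancestors of dde1adf: {2d02a10, 35ad361, 39d74fa, 6dff42c, 71be7a0, 94e9710, d584d41, dde1adf, f54d828, f839054}.
Common ancestors: {2d02a10, 35ad361, 39d74fa, 6dff42c, 71be7a0, 94e9710, d584d41, f54d828, f839054}.
Among these, f839054 is not an ancestor of any other common ancestor — it is the merge base.

f839054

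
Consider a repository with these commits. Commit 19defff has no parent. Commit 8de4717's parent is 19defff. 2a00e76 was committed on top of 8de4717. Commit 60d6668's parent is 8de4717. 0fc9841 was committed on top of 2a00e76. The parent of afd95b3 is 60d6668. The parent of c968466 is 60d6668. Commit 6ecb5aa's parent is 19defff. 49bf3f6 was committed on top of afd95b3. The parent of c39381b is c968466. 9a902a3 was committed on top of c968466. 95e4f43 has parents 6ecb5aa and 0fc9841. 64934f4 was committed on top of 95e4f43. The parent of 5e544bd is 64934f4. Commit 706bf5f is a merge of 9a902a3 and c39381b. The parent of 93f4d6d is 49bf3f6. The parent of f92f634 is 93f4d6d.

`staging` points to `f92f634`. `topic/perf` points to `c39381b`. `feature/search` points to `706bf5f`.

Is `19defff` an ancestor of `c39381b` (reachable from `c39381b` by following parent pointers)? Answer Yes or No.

Yes

Ancestors of c39381b (commits reachable by following parents): {19defff, 60d6668, 8de4717, c39381b, c968466}.
19defff is in that set, so it is an ancestor of c39381b.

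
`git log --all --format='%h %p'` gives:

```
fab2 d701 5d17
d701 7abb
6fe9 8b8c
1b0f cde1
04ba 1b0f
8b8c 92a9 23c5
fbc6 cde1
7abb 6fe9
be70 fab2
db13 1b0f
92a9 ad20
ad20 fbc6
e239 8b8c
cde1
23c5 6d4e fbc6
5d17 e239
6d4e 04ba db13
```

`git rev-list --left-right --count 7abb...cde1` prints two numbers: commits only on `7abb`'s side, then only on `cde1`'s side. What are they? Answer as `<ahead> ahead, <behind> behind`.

Reachable from 7abb: {04ba, 1b0f, 23c5, 6d4e, 6fe9, 7abb, 8b8c, 92a9, ad20, cde1, db13, fbc6}.
Reachable from cde1: {cde1}.
Only in 7abb's history (ahead): {04ba, 1b0f, 23c5, 6d4e, 6fe9, 7abb, 8b8c, 92a9, ad20, db13, fbc6} — 11.
Only in cde1's history (behind): {} — 0.

11 ahead, 0 behind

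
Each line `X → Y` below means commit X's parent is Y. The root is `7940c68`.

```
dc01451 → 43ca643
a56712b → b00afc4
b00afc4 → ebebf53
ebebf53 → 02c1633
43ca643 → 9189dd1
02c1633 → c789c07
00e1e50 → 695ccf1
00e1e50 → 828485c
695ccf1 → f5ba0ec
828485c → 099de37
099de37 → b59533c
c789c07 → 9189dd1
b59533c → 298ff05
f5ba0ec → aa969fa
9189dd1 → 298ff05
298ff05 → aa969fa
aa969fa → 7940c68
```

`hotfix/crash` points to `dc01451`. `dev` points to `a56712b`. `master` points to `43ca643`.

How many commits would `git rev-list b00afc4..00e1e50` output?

6

Reachable from 00e1e50: {00e1e50, 099de37, 298ff05, 695ccf1, 7940c68, 828485c, aa969fa, b59533c, f5ba0ec}.
Reachable from b00afc4: {02c1633, 298ff05, 7940c68, 9189dd1, aa969fa, b00afc4, c789c07, ebebf53}.
In 00e1e50's history but not b00afc4's: {00e1e50, 099de37, 695ccf1, 828485c, b59533c, f5ba0ec} — 6 commits.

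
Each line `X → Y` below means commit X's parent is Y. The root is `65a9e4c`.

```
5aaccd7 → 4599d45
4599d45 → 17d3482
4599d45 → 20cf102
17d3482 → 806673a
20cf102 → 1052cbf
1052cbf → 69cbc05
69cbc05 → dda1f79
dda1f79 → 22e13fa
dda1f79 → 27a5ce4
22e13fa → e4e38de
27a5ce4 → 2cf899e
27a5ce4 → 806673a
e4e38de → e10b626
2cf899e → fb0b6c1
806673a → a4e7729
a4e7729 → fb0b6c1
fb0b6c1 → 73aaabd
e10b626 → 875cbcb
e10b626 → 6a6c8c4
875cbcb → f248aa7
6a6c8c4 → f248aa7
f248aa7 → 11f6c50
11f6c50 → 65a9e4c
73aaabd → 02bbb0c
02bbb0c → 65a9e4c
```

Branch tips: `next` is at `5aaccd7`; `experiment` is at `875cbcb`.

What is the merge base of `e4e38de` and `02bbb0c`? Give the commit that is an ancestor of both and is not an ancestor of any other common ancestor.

Ancestors of e4e38de: {11f6c50, 65a9e4c, 6a6c8c4, 875cbcb, e10b626, e4e38de, f248aa7}.
Ancestors of 02bbb0c: {02bbb0c, 65a9e4c}.
Common ancestors: {65a9e4c}.
The only common ancestor is 65a9e4c, so it is the merge base.

65a9e4c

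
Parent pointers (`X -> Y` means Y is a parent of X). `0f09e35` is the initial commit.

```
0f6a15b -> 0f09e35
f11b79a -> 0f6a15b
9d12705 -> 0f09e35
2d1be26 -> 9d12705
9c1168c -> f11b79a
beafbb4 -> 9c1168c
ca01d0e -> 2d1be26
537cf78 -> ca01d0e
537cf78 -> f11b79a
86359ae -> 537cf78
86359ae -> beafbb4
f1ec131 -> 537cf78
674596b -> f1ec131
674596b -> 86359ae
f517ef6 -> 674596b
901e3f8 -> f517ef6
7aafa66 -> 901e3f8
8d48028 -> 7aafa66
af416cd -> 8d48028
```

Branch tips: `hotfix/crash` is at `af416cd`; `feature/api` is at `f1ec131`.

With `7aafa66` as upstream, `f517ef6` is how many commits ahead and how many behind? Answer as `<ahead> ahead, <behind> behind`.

Reachable from f517ef6: {0f09e35, 0f6a15b, 2d1be26, 537cf78, 674596b, 86359ae, 9c1168c, 9d12705, beafbb4, ca01d0e, f11b79a, f1ec131, f517ef6}.
Reachable from 7aafa66: {0f09e35, 0f6a15b, 2d1be26, 537cf78, 674596b, 7aafa66, 86359ae, 901e3f8, 9c1168c, 9d12705, beafbb4, ca01d0e, f11b79a, f1ec131, f517ef6}.
Only in f517ef6's history (ahead): {} — 0.
Only in 7aafa66's history (behind): {7aafa66, 901e3f8} — 2.

0 ahead, 2 behind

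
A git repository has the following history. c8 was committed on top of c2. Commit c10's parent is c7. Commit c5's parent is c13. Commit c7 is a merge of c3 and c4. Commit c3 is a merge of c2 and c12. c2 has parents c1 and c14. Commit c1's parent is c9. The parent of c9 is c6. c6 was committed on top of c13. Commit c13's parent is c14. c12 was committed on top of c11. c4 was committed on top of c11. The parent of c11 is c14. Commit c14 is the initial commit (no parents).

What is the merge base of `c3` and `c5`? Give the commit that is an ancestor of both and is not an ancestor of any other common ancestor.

c13

Ancestors of c3: {c1, c11, c12, c13, c14, c2, c3, c6, c9}.
Ancestors of c5: {c13, c14, c5}.
Common ancestors: {c13, c14}.
Among these, c13 is not an ancestor of any other common ancestor — it is the merge base.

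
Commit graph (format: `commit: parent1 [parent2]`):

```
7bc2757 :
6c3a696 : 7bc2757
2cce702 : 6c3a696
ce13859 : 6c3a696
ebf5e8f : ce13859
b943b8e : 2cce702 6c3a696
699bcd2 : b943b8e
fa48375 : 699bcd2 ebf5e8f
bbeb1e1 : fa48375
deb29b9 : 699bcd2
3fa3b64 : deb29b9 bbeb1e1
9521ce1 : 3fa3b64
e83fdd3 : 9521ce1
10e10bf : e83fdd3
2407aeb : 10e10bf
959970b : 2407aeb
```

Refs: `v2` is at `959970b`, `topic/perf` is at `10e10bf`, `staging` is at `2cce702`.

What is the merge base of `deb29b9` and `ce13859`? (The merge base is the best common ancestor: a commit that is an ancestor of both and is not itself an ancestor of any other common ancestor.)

Ancestors of deb29b9: {2cce702, 699bcd2, 6c3a696, 7bc2757, b943b8e, deb29b9}.
Ancestors of ce13859: {6c3a696, 7bc2757, ce13859}.
Common ancestors: {6c3a696, 7bc2757}.
Among these, 6c3a696 is not an ancestor of any other common ancestor — it is the merge base.

6c3a696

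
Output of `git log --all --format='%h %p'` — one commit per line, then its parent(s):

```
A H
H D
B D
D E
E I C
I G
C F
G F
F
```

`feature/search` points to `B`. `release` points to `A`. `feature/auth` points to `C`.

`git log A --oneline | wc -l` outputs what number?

Walking parent pointers from A: reachable set = {A, C, D, E, F, G, H, I}.
That is 8 commits.

8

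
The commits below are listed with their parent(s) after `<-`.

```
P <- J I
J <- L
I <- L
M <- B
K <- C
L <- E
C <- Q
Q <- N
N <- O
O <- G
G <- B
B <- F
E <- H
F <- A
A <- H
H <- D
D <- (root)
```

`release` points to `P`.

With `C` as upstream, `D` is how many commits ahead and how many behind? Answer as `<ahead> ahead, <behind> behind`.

0 ahead, 9 behind

Reachable from D: {D}.
Reachable from C: {A, B, C, D, F, G, H, N, O, Q}.
Only in D's history (ahead): {} — 0.
Only in C's history (behind): {A, B, C, F, G, H, N, O, Q} — 9.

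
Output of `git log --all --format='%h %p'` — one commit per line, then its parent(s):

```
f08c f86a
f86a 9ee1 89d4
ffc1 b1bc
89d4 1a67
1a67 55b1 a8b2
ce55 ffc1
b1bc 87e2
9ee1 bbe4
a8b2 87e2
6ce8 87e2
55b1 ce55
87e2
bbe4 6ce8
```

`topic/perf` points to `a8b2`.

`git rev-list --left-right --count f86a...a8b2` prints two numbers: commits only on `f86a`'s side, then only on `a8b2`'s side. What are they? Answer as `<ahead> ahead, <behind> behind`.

10 ahead, 0 behind

Reachable from f86a: {1a67, 55b1, 6ce8, 87e2, 89d4, 9ee1, a8b2, b1bc, bbe4, ce55, f86a, ffc1}.
Reachable from a8b2: {87e2, a8b2}.
Only in f86a's history (ahead): {1a67, 55b1, 6ce8, 89d4, 9ee1, b1bc, bbe4, ce55, f86a, ffc1} — 10.
Only in a8b2's history (behind): {} — 0.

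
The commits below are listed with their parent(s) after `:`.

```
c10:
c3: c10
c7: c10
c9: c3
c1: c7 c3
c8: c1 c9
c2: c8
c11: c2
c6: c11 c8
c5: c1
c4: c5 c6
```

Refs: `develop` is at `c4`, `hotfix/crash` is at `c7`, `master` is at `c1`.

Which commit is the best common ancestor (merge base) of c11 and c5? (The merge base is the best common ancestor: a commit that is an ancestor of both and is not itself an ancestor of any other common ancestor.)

Ancestors of c11: {c1, c10, c11, c2, c3, c7, c8, c9}.
Ancestors of c5: {c1, c10, c3, c5, c7}.
Common ancestors: {c1, c10, c3, c7}.
Among these, c1 is not an ancestor of any other common ancestor — it is the merge base.

c1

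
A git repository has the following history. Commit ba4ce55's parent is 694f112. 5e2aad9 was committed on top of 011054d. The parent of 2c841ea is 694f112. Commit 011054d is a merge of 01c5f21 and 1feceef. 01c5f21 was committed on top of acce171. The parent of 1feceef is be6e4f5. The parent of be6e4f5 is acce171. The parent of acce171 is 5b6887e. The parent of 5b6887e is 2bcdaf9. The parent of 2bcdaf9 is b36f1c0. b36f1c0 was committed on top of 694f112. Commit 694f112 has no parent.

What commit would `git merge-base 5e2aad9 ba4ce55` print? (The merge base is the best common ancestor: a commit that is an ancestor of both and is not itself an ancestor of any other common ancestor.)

694f112

Ancestors of 5e2aad9: {011054d, 01c5f21, 1feceef, 2bcdaf9, 5b6887e, 5e2aad9, 694f112, acce171, b36f1c0, be6e4f5}.
Ancestors of ba4ce55: {694f112, ba4ce55}.
Common ancestors: {694f112}.
The only common ancestor is 694f112, so it is the merge base.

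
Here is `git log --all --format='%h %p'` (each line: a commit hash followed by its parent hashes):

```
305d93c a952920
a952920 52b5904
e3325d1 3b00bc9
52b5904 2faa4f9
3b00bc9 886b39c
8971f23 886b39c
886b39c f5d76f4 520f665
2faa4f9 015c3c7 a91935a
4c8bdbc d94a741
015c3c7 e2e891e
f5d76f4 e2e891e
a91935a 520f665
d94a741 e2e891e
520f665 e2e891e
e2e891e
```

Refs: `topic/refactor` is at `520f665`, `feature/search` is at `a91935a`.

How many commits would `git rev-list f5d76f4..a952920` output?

6

Reachable from a952920: {015c3c7, 2faa4f9, 520f665, 52b5904, a91935a, a952920, e2e891e}.
Reachable from f5d76f4: {e2e891e, f5d76f4}.
In a952920's history but not f5d76f4's: {015c3c7, 2faa4f9, 520f665, 52b5904, a91935a, a952920} — 6 commits.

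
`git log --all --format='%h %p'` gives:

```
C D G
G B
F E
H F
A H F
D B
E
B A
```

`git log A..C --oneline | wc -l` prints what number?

4

Reachable from C: {A, B, C, D, E, F, G, H}.
Reachable from A: {A, E, F, H}.
In C's history but not A's: {B, C, D, G} — 4 commits.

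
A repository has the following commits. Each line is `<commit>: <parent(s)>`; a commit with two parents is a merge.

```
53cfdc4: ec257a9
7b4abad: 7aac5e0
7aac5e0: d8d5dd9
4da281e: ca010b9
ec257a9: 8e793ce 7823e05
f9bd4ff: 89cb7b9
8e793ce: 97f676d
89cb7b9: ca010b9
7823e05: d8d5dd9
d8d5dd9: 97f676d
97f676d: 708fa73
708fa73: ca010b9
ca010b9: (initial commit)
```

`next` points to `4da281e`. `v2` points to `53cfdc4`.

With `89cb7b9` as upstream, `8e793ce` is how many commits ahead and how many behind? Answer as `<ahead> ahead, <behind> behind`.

Reachable from 8e793ce: {708fa73, 8e793ce, 97f676d, ca010b9}.
Reachable from 89cb7b9: {89cb7b9, ca010b9}.
Only in 8e793ce's history (ahead): {708fa73, 8e793ce, 97f676d} — 3.
Only in 89cb7b9's history (behind): {89cb7b9} — 1.

3 ahead, 1 behind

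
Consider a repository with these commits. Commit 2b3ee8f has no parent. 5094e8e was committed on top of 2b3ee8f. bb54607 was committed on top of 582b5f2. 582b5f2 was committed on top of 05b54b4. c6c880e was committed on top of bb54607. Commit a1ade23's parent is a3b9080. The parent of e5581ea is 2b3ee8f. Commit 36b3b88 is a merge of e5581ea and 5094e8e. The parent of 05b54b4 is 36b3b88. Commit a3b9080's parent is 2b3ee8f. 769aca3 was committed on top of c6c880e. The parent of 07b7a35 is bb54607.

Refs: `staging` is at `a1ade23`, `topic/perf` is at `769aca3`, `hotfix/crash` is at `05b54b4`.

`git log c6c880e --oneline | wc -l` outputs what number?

8

Walking parent pointers from c6c880e: reachable set = {05b54b4, 2b3ee8f, 36b3b88, 5094e8e, 582b5f2, bb54607, c6c880e, e5581ea}.
That is 8 commits.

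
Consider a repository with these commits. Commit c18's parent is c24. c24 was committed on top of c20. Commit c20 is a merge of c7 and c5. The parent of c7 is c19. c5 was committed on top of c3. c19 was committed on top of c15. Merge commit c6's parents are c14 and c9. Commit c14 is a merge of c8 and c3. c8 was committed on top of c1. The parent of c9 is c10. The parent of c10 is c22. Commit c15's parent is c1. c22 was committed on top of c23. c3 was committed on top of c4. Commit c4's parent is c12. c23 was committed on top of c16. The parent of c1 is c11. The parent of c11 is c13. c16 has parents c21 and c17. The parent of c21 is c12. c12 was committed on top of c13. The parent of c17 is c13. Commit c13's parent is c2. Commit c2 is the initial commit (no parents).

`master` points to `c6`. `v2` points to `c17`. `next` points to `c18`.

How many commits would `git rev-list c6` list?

Walking parent pointers from c6: reachable set = {c1, c10, c11, c12, c13, c14, c16, c17, c2, c21, c22, c23, c3, c4, c6, c8, c9}.
That is 17 commits.

17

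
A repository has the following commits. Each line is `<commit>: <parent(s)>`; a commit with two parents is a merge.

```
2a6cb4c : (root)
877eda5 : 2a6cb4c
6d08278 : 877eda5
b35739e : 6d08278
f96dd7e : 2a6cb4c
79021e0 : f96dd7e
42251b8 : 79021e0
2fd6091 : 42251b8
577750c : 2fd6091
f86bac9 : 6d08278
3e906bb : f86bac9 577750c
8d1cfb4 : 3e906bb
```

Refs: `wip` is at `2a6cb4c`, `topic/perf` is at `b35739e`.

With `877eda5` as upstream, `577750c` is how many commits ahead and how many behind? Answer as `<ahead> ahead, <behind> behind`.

Reachable from 577750c: {2a6cb4c, 2fd6091, 42251b8, 577750c, 79021e0, f96dd7e}.
Reachable from 877eda5: {2a6cb4c, 877eda5}.
Only in 577750c's history (ahead): {2fd6091, 42251b8, 577750c, 79021e0, f96dd7e} — 5.
Only in 877eda5's history (behind): {877eda5} — 1.

5 ahead, 1 behind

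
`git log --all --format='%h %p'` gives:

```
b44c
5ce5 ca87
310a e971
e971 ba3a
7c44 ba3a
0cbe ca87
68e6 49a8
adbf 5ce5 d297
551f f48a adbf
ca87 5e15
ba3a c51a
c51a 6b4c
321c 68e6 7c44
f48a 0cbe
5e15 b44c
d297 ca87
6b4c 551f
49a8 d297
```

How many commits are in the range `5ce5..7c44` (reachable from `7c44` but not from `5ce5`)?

Reachable from 7c44: {0cbe, 551f, 5ce5, 5e15, 6b4c, 7c44, adbf, b44c, ba3a, c51a, ca87, d297, f48a}.
Reachable from 5ce5: {5ce5, 5e15, b44c, ca87}.
In 7c44's history but not 5ce5's: {0cbe, 551f, 6b4c, 7c44, adbf, ba3a, c51a, d297, f48a} — 9 commits.

9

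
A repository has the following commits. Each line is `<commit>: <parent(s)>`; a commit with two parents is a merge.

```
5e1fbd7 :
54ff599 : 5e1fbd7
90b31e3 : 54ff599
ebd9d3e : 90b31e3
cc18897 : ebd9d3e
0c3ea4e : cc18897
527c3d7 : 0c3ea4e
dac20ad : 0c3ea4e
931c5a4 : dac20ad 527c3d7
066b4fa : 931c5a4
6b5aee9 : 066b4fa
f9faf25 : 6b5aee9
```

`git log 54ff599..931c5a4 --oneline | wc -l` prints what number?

7

Reachable from 931c5a4: {0c3ea4e, 527c3d7, 54ff599, 5e1fbd7, 90b31e3, 931c5a4, cc18897, dac20ad, ebd9d3e}.
Reachable from 54ff599: {54ff599, 5e1fbd7}.
In 931c5a4's history but not 54ff599's: {0c3ea4e, 527c3d7, 90b31e3, 931c5a4, cc18897, dac20ad, ebd9d3e} — 7 commits.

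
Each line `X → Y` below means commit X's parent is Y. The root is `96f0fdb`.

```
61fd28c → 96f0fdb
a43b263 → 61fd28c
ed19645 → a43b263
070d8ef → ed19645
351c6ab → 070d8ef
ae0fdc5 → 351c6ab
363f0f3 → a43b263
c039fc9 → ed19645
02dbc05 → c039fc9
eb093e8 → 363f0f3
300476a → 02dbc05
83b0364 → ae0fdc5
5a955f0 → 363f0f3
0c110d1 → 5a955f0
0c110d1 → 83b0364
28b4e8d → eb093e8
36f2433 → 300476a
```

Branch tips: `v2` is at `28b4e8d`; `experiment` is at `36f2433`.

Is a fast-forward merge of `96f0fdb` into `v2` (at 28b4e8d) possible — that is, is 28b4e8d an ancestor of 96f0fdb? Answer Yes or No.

A fast-forward from 28b4e8d to 96f0fdb is possible iff 28b4e8d is an ancestor of 96f0fdb.
Ancestors of 96f0fdb: {96f0fdb}.
28b4e8d is not among them, so fast-forward is not possible.

No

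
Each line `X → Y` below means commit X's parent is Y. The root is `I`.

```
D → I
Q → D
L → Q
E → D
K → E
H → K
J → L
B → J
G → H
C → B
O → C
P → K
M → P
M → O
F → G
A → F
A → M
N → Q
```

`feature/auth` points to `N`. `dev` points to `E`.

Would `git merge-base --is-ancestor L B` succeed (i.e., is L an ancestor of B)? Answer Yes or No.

Yes

Ancestors of B (commits reachable by following parents): {B, D, I, J, L, Q}.
L is in that set, so it is an ancestor of B.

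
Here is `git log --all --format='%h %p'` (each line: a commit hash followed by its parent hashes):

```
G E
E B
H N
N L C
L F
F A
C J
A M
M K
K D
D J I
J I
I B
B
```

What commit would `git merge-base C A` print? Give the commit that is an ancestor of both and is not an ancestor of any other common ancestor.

Ancestors of C: {B, C, I, J}.
Ancestors of A: {A, B, D, I, J, K, M}.
Common ancestors: {B, I, J}.
Among these, J is not an ancestor of any other common ancestor — it is the merge base.

J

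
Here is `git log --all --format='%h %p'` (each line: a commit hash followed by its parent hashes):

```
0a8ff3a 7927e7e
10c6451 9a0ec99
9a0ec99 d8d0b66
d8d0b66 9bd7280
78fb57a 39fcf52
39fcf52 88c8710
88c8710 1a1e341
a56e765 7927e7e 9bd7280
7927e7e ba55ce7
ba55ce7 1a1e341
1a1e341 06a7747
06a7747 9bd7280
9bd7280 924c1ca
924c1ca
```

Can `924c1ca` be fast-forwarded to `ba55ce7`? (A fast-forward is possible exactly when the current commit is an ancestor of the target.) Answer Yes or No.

Yes

A fast-forward from 924c1ca to ba55ce7 is possible iff 924c1ca is an ancestor of ba55ce7.
Ancestors of ba55ce7: {06a7747, 1a1e341, 924c1ca, 9bd7280, ba55ce7}.
924c1ca is among them, so fast-forward is possible.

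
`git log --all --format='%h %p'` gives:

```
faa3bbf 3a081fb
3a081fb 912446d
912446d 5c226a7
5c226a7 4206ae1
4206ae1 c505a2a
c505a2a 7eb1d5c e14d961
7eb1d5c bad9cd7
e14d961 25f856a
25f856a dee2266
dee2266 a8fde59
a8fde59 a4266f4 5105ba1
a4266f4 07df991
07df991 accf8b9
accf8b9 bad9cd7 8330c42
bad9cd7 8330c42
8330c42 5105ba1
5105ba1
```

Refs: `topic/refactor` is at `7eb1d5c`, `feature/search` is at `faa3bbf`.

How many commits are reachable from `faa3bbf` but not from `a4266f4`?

Reachable from faa3bbf: {07df991, 25f856a, 3a081fb, 4206ae1, 5105ba1, 5c226a7, 7eb1d5c, 8330c42, 912446d, a4266f4, a8fde59, accf8b9, bad9cd7, c505a2a, dee2266, e14d961, faa3bbf}.
Reachable from a4266f4: {07df991, 5105ba1, 8330c42, a4266f4, accf8b9, bad9cd7}.
In faa3bbf's history but not a4266f4's: {25f856a, 3a081fb, 4206ae1, 5c226a7, 7eb1d5c, 912446d, a8fde59, c505a2a, dee2266, e14d961, faa3bbf} — 11 commits.

11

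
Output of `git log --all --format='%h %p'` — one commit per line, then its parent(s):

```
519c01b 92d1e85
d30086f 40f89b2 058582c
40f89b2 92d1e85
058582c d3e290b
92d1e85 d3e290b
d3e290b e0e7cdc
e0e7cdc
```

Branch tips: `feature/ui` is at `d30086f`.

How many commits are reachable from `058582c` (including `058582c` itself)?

Walking parent pointers from 058582c: reachable set = {058582c, d3e290b, e0e7cdc}.
That is 3 commits.

3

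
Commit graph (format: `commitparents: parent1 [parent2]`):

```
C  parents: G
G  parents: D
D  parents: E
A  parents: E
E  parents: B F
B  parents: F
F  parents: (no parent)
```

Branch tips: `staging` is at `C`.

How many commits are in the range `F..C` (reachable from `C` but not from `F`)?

5

Reachable from C: {B, C, D, E, F, G}.
Reachable from F: {F}.
In C's history but not F's: {B, C, D, E, G} — 5 commits.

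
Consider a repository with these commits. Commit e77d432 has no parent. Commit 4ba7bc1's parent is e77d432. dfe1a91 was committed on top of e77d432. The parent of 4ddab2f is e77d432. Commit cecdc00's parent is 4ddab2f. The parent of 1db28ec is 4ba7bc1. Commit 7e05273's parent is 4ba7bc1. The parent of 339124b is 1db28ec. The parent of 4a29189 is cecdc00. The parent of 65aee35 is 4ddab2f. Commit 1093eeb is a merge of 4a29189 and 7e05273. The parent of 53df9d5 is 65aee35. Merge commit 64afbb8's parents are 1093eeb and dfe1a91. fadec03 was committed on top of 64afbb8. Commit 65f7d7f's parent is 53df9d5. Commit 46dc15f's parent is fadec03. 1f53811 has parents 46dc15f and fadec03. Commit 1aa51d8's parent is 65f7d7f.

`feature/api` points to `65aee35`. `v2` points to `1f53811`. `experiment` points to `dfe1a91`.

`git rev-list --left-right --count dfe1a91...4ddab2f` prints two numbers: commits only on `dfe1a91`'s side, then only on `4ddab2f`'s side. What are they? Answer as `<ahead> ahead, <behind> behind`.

Reachable from dfe1a91: {dfe1a91, e77d432}.
Reachable from 4ddab2f: {4ddab2f, e77d432}.
Only in dfe1a91's history (ahead): {dfe1a91} — 1.
Only in 4ddab2f's history (behind): {4ddab2f} — 1.

1 ahead, 1 behind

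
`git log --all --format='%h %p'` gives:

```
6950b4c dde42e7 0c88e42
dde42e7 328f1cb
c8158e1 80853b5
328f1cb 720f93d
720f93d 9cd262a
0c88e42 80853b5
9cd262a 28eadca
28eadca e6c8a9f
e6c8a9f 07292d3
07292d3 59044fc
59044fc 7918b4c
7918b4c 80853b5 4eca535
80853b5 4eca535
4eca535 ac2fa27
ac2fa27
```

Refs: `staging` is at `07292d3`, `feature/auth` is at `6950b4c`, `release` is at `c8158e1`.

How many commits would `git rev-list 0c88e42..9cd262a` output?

6

Reachable from 9cd262a: {07292d3, 28eadca, 4eca535, 59044fc, 7918b4c, 80853b5, 9cd262a, ac2fa27, e6c8a9f}.
Reachable from 0c88e42: {0c88e42, 4eca535, 80853b5, ac2fa27}.
In 9cd262a's history but not 0c88e42's: {07292d3, 28eadca, 59044fc, 7918b4c, 9cd262a, e6c8a9f} — 6 commits.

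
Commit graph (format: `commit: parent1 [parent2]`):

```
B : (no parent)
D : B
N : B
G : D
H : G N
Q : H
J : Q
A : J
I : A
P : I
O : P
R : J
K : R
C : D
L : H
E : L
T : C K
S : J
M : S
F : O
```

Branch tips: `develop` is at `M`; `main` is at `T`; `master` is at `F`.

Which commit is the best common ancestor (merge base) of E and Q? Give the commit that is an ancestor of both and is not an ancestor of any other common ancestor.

H

Ancestors of E: {B, D, E, G, H, L, N}.
Ancestors of Q: {B, D, G, H, N, Q}.
Common ancestors: {B, D, G, H, N}.
Among these, H is not an ancestor of any other common ancestor — it is the merge base.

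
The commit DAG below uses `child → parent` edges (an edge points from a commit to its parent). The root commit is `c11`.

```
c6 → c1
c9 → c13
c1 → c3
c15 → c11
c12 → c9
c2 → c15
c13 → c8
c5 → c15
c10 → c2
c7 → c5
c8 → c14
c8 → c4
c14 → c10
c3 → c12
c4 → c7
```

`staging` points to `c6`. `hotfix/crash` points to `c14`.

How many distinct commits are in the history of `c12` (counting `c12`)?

Walking parent pointers from c12: reachable set = {c10, c11, c12, c13, c14, c15, c2, c4, c5, c7, c8, c9}.
That is 12 commits.

12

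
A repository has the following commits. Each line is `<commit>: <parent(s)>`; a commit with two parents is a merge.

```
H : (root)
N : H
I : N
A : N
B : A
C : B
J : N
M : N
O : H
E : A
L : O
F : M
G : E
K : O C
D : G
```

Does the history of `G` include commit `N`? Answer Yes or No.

Ancestors of G (commits reachable by following parents): {A, E, G, H, N}.
N is in that set, so it is an ancestor of G.

Yes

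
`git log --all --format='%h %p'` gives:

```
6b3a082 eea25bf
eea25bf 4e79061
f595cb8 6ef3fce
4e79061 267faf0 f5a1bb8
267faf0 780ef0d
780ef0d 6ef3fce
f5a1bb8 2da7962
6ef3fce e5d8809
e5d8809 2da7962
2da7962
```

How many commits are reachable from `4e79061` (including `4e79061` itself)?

Walking parent pointers from 4e79061: reachable set = {267faf0, 2da7962, 4e79061, 6ef3fce, 780ef0d, e5d8809, f5a1bb8}.
That is 7 commits.

7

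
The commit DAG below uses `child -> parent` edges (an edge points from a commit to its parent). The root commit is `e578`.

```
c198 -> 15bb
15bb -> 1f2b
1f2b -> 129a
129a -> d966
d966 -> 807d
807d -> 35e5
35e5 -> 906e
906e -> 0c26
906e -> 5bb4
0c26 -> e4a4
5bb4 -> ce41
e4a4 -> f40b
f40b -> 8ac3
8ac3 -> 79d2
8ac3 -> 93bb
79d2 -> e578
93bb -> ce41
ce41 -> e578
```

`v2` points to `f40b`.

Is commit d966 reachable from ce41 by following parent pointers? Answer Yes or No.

Ancestors of ce41: {ce41, e578}.
d966 is not in that set, so it is not an ancestor of ce41.

No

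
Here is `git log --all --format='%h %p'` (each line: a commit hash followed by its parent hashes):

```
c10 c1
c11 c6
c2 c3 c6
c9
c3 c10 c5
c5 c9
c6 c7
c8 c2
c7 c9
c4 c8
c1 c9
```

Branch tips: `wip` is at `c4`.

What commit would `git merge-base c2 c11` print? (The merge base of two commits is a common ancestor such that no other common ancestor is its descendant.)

Ancestors of c2: {c1, c10, c2, c3, c5, c6, c7, c9}.
Ancestors of c11: {c11, c6, c7, c9}.
Common ancestors: {c6, c7, c9}.
Among these, c6 is not an ancestor of any other common ancestor — it is the merge base.

c6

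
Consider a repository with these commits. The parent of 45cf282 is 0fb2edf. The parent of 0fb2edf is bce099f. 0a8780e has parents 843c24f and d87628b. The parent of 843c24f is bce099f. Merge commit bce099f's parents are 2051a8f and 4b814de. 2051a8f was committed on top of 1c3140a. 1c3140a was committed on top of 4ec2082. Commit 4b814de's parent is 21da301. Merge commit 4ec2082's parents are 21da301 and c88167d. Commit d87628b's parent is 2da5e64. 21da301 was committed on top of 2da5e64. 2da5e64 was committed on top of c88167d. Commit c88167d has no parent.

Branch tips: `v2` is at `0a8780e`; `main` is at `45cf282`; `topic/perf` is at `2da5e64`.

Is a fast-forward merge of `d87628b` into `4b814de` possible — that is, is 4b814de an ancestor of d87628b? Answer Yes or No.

No

A fast-forward from 4b814de to d87628b is possible iff 4b814de is an ancestor of d87628b.
Ancestors of d87628b: {2da5e64, c88167d, d87628b}.
4b814de is not among them, so fast-forward is not possible.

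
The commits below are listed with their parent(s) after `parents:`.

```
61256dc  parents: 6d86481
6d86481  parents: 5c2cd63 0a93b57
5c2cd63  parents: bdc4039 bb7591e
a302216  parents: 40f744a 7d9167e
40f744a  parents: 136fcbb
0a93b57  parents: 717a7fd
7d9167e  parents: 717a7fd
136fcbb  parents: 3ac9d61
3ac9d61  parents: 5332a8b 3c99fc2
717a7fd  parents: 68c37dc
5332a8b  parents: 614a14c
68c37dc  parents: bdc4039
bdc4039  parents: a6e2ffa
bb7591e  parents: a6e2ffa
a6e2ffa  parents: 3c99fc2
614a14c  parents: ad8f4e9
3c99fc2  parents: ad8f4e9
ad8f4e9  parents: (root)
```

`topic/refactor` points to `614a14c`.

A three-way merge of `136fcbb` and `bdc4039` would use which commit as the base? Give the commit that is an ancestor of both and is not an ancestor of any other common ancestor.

Ancestors of 136fcbb: {136fcbb, 3ac9d61, 3c99fc2, 5332a8b, 614a14c, ad8f4e9}.
Ancestors of bdc4039: {3c99fc2, a6e2ffa, ad8f4e9, bdc4039}.
Common ancestors: {3c99fc2, ad8f4e9}.
Among these, 3c99fc2 is not an ancestor of any other common ancestor — it is the merge base.

3c99fc2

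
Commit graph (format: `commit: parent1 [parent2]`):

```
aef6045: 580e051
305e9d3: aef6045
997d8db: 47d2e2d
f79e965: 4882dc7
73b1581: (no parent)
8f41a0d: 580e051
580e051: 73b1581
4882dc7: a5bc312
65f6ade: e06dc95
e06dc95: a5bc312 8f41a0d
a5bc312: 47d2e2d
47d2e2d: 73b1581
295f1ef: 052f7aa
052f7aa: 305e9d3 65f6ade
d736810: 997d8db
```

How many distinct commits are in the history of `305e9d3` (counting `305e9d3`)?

Walking parent pointers from 305e9d3: reachable set = {305e9d3, 580e051, 73b1581, aef6045}.
That is 4 commits.

4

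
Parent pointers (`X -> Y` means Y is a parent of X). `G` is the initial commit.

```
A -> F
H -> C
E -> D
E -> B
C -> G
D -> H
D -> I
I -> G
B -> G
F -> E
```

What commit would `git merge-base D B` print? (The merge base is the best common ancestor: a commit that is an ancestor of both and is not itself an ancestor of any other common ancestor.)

Ancestors of D: {C, D, G, H, I}.
Ancestors of B: {B, G}.
Common ancestors: {G}.
The only common ancestor is G, so it is the merge base.

G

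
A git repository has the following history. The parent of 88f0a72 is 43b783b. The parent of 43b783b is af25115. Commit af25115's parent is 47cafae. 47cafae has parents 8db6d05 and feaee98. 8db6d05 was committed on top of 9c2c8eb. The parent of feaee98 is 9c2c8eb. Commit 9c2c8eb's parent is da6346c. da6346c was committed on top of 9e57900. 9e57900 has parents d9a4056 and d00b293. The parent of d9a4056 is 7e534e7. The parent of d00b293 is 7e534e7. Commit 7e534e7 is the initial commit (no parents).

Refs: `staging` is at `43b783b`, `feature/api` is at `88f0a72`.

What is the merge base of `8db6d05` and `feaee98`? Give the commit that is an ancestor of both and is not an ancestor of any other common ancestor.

Ancestors of 8db6d05: {7e534e7, 8db6d05, 9c2c8eb, 9e57900, d00b293, d9a4056, da6346c}.
Ancestors of feaee98: {7e534e7, 9c2c8eb, 9e57900, d00b293, d9a4056, da6346c, feaee98}.
Common ancestors: {7e534e7, 9c2c8eb, 9e57900, d00b293, d9a4056, da6346c}.
Among these, 9c2c8eb is not an ancestor of any other common ancestor — it is the merge base.

9c2c8eb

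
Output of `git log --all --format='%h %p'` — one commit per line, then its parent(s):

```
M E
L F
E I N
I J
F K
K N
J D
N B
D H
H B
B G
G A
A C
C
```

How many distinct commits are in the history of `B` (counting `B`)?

4

Walking parent pointers from B: reachable set = {A, B, C, G}.
That is 4 commits.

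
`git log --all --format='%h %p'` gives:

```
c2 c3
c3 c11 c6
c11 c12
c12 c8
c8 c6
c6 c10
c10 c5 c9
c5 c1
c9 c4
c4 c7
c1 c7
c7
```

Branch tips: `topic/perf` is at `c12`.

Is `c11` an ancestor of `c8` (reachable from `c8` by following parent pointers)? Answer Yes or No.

Ancestors of c8: {c1, c10, c4, c5, c6, c7, c8, c9}.
c11 is not in that set, so it is not an ancestor of c8.

No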